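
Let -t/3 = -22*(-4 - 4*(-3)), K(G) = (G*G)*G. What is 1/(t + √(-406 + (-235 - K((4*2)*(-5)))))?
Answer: 528/215425 - √63359/215425 ≈ 0.0012825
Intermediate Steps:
K(G) = G³ (K(G) = G²*G = G³)
t = 528 (t = -(-66)*(-4 - 4*(-3)) = -(-66)*(-4 + 12) = -(-66)*8 = -3*(-176) = 528)
1/(t + √(-406 + (-235 - K((4*2)*(-5))))) = 1/(528 + √(-406 + (-235 - ((4*2)*(-5))³))) = 1/(528 + √(-406 + (-235 - (8*(-5))³))) = 1/(528 + √(-406 + (-235 - 1*(-40)³))) = 1/(528 + √(-406 + (-235 - 1*(-64000)))) = 1/(528 + √(-406 + (-235 + 64000))) = 1/(528 + √(-406 + 63765)) = 1/(528 + √63359)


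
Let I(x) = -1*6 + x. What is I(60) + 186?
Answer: 240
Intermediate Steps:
I(x) = -6 + x
I(60) + 186 = (-6 + 60) + 186 = 54 + 186 = 240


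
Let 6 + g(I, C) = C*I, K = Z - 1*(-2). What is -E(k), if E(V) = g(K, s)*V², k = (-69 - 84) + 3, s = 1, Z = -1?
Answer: 112500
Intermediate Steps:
K = 1 (K = -1 - 1*(-2) = -1 + 2 = 1)
g(I, C) = -6 + C*I
k = -150 (k = -153 + 3 = -150)
E(V) = -5*V² (E(V) = (-6 + 1*1)*V² = (-6 + 1)*V² = -5*V²)
-E(k) = -(-5)*(-150)² = -(-5)*22500 = -1*(-112500) = 112500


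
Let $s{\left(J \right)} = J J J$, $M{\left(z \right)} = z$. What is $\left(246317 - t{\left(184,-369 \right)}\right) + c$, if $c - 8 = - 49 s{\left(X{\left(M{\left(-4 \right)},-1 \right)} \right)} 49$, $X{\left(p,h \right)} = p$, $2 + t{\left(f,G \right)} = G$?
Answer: $400360$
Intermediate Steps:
$t{\left(f,G \right)} = -2 + G$
$s{\left(J \right)} = J^{3}$ ($s{\left(J \right)} = J^{2} J = J^{3}$)
$c = 153672$ ($c = 8 + - 49 \left(-4\right)^{3} \cdot 49 = 8 + \left(-49\right) \left(-64\right) 49 = 8 + 3136 \cdot 49 = 8 + 153664 = 153672$)
$\left(246317 - t{\left(184,-369 \right)}\right) + c = \left(246317 - \left(-2 - 369\right)\right) + 153672 = \left(246317 - -371\right) + 153672 = \left(246317 + 371\right) + 153672 = 246688 + 153672 = 400360$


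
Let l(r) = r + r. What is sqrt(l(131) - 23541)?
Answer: I*sqrt(23279) ≈ 152.57*I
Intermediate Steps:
l(r) = 2*r
sqrt(l(131) - 23541) = sqrt(2*131 - 23541) = sqrt(262 - 23541) = sqrt(-23279) = I*sqrt(23279)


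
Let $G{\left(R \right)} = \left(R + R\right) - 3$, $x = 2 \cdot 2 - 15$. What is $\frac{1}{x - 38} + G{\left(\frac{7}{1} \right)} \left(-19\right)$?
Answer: $- \frac{10242}{49} \approx -209.02$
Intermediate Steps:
$x = -11$ ($x = 4 - 15 = -11$)
$G{\left(R \right)} = -3 + 2 R$ ($G{\left(R \right)} = 2 R - 3 = -3 + 2 R$)
$\frac{1}{x - 38} + G{\left(\frac{7}{1} \right)} \left(-19\right) = \frac{1}{-11 - 38} + \left(-3 + 2 \cdot \frac{7}{1}\right) \left(-19\right) = \frac{1}{-49} + \left(-3 + 2 \cdot 7 \cdot 1\right) \left(-19\right) = - \frac{1}{49} + \left(-3 + 2 \cdot 7\right) \left(-19\right) = - \frac{1}{49} + \left(-3 + 14\right) \left(-19\right) = - \frac{1}{49} + 11 \left(-19\right) = - \frac{1}{49} - 209 = - \frac{10242}{49}$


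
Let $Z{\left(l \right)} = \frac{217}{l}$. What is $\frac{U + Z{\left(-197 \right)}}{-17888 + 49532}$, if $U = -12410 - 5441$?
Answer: $- \frac{293072}{519489} \approx -0.56415$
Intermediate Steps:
$U = -17851$
$\frac{U + Z{\left(-197 \right)}}{-17888 + 49532} = \frac{-17851 + \frac{217}{-197}}{-17888 + 49532} = \frac{-17851 + 217 \left(- \frac{1}{197}\right)}{31644} = \left(-17851 - \frac{217}{197}\right) \frac{1}{31644} = \left(- \frac{3516864}{197}\right) \frac{1}{31644} = - \frac{293072}{519489}$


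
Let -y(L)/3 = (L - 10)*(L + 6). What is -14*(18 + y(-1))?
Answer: -2562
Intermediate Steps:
y(L) = -3*(-10 + L)*(6 + L) (y(L) = -3*(L - 10)*(L + 6) = -3*(-10 + L)*(6 + L))
-14*(18 + y(-1)) = -14*(18 + (180 - 3*(-1)**2 + 12*(-1))) = -14*(18 + (180 - 3*1 - 12)) = -14*(18 + (180 - 3 - 12)) = -14*(18 + 165) = -14*183 = -2562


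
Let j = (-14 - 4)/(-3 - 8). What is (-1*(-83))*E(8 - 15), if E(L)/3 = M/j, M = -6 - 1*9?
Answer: -4565/2 ≈ -2282.5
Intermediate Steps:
M = -15 (M = -6 - 9 = -15)
j = 18/11 (j = -18/(-11) = -18*(-1/11) = 18/11 ≈ 1.6364)
E(L) = -55/2 (E(L) = 3*(-15/18/11) = 3*(-15*11/18) = 3*(-55/6) = -55/2)
(-1*(-83))*E(8 - 15) = -1*(-83)*(-55/2) = 83*(-55/2) = -4565/2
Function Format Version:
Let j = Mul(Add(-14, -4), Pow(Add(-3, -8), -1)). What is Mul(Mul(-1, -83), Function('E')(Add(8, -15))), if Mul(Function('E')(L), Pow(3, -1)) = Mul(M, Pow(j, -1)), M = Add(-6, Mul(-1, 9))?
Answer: Rational(-4565, 2) ≈ -2282.5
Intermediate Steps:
M = -15 (M = Add(-6, -9) = -15)
j = Rational(18, 11) (j = Mul(-18, Pow(-11, -1)) = Mul(-18, Rational(-1, 11)) = Rational(18, 11) ≈ 1.6364)
Function('E')(L) = Rational(-55, 2) (Function('E')(L) = Mul(3, Mul(-15, Pow(Rational(18, 11), -1))) = Mul(3, Mul(-15, Rational(11, 18))) = Mul(3, Rational(-55, 6)) = Rational(-55, 2))
Mul(Mul(-1, -83), Function('E')(Add(8, -15))) = Mul(Mul(-1, -83), Rational(-55, 2)) = Mul(83, Rational(-55, 2)) = Rational(-4565, 2)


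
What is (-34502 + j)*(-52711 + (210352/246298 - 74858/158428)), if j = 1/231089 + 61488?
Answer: -3206629139314774885544265/2254302054780854 ≈ -1.4224e+9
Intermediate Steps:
j = 14209200433/231089 (j = 1/231089 + 61488 = 14209200433/231089 ≈ 61488.)
(-34502 + j)*(-52711 + (210352/246298 - 74858/158428)) = (-34502 + 14209200433/231089)*(-52711 + (210352/246298 - 74858/158428)) = 6236167755*(-52711 + (210352*(1/246298) - 74858*1/158428))/231089 = 6236167755*(-52711 + (105176/123149 - 37429/79214))/231089 = 6236167755*(-52711 + 3722067743/9755124886)/231089 = (6236167755/231089)*(-514198665798203/9755124886) = -3206629139314774885544265/2254302054780854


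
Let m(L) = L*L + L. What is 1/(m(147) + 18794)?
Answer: 1/40550 ≈ 2.4661e-5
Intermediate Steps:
m(L) = L + L² (m(L) = L² + L = L + L²)
1/(m(147) + 18794) = 1/(147*(1 + 147) + 18794) = 1/(147*148 + 18794) = 1/(21756 + 18794) = 1/40550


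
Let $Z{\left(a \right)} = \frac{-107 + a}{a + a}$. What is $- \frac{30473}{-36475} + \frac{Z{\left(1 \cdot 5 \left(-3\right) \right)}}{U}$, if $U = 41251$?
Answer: $\frac{3771570164}{4513890675} \approx 0.83555$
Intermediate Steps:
$Z{\left(a \right)} = \frac{-107 + a}{2 a}$
$- \frac{30473}{-36475} + \frac{Z{\left(1 \cdot 5 \left(-3\right) \right)}}{U} = - \frac{30473}{-36475} + \frac{\frac{1}{2} \frac{1}{1 \cdot 5 \left(-3\right)} \left(-107 + 1 \cdot 5 \left(-3\right)\right)}{41251} = \left(-30473\right) \left(- \frac{1}{36475}\right) + \frac{-107 + 5 \left(-3\right)}{2 \cdot 5 \left(-3\right)} \frac{1}{41251} = \frac{30473}{36475} + \frac{-107 - 15}{2 \left(-15\right)} \frac{1}{41251} = \frac{30473}{36475} + \frac{1}{2} \left(- \frac{1}{15}\right) \left(-122\right) \frac{1}{41251} = \frac{30473}{36475} + \frac{61}{15} \cdot \frac{1}{41251} = \frac{30473}{36475} + \frac{61}{618765} = \frac{3771570164}{4513890675}$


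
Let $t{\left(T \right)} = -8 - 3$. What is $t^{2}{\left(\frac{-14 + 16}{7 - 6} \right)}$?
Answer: $121$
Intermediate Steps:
$t{\left(T \right)} = -11$ ($t{\left(T \right)} = -8 - 3 = -11$)
$t^{2}{\left(\frac{-14 + 16}{7 - 6} \right)} = \left(-11\right)^{2} = 121$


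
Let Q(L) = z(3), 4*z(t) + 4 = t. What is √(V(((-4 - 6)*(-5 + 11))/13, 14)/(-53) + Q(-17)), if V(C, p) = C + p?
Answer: I*√810953/1378 ≈ 0.6535*I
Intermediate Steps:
z(t) = -1 + t/4
Q(L) = -¼ (Q(L) = -1 + (¼)*3 = -1 + ¾ = -¼)
√(V(((-4 - 6)*(-5 + 11))/13, 14)/(-53) + Q(-17)) = √((((-4 - 6)*(-5 + 11))/13 + 14)/(-53) - ¼) = √((-10*6*(1/13) + 14)*(-1/53) - ¼) = √((-60*1/13 + 14)*(-1/53) - ¼) = √((-60/13 + 14)*(-1/53) - ¼) = √((122/13)*(-1/53) - ¼) = √(-122/689 - ¼) = √(-1177/2756) = I*√810953/1378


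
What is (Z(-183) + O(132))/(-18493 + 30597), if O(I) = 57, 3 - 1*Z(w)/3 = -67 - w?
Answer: -141/6052 ≈ -0.023298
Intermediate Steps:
Z(w) = 210 + 3*w (Z(w) = 9 - 3*(-67 - w) = 9 + (201 + 3*w) = 210 + 3*w)
(Z(-183) + O(132))/(-18493 + 30597) = ((210 + 3*(-183)) + 57)/(-18493 + 30597) = ((210 - 549) + 57)/12104 = (-339 + 57)*(1/12104) = -282*1/12104 = -141/6052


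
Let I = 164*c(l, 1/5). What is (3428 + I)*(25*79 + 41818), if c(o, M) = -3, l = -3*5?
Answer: 128576248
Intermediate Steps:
l = -15
I = -492 (I = 164*(-3) = -492)
(3428 + I)*(25*79 + 41818) = (3428 - 492)*(25*79 + 41818) = 2936*(1975 + 41818) = 2936*43793 = 128576248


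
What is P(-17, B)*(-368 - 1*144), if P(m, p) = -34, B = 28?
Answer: 17408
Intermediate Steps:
P(-17, B)*(-368 - 1*144) = -34*(-368 - 1*144) = -34*(-368 - 144) = -34*(-512) = 17408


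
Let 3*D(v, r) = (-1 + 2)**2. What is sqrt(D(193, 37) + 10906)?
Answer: sqrt(98157)/3 ≈ 104.43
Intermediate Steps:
D(v, r) = 1/3 (D(v, r) = (-1 + 2)**2/3 = (1/3)*1**2 = (1/3)*1 = 1/3)
sqrt(D(193, 37) + 10906) = sqrt(1/3 + 10906) = sqrt(32719/3) = sqrt(98157)/3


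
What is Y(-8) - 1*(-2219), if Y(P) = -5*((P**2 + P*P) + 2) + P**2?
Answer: 1633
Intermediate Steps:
Y(P) = -10 - 9*P**2 (Y(P) = -5*((P**2 + P**2) + 2) + P**2 = -5*(2*P**2 + 2) + P**2 = -5*(2 + 2*P**2) + P**2 = (-10 - 10*P**2) + P**2 = -10 - 9*P**2)
Y(-8) - 1*(-2219) = (-10 - 9*(-8)**2) - 1*(-2219) = (-10 - 9*64) + 2219 = (-10 - 576) + 2219 = -586 + 2219 = 1633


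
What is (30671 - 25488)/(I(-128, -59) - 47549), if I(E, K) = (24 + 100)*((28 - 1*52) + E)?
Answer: -5183/66397 ≈ -0.078061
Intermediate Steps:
I(E, K) = -2976 + 124*E (I(E, K) = 124*((28 - 52) + E) = 124*(-24 + E) = -2976 + 124*E)
(30671 - 25488)/(I(-128, -59) - 47549) = (30671 - 25488)/((-2976 + 124*(-128)) - 47549) = 5183/((-2976 - 15872) - 47549) = 5183/(-18848 - 47549) = 5183/(-66397) = 5183*(-1/66397) = -5183/66397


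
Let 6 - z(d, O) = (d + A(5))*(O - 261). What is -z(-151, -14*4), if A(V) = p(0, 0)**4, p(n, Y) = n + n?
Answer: 47861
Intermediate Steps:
p(n, Y) = 2*n
A(V) = 0 (A(V) = (2*0)**4 = 0**4 = 0)
z(d, O) = 6 - d*(-261 + O) (z(d, O) = 6 - (d + 0)*(O - 261) = 6 - d*(-261 + O))
-z(-151, -14*4) = -(6 + 261*(-151) - 1*(-14*4)*(-151)) = -(6 - 39411 - 1*(-56)*(-151)) = -(6 - 39411 - 8456) = -1*(-47861) = 47861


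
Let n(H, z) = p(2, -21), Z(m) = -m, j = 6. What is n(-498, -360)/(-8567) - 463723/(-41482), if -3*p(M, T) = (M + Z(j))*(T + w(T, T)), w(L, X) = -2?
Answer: 11921961167/1066128882 ≈ 11.182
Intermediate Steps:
p(M, T) = -(-6 + M)*(-2 + T)/3 (p(M, T) = -(M - 1*6)*(T - 2)/3 = -(M - 6)*(-2 + T)/3 = -(-6 + M)*(-2 + T)/3)
n(H, z) = -92/3 (n(H, z) = -4 + 2*(-21) + (⅔)*2 - ⅓*2*(-21) = -4 - 42 + 4/3 + 14 = -92/3)
n(-498, -360)/(-8567) - 463723/(-41482) = -92/3/(-8567) - 463723/(-41482) = -92/3*(-1/8567) - 463723*(-1/41482) = 92/25701 + 463723/41482 = 11921961167/1066128882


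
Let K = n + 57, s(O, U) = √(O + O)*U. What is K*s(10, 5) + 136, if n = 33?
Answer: 136 + 900*√5 ≈ 2148.5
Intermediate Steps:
s(O, U) = U*√2*√O (s(O, U) = √(2*O)*U = (√2*√O)*U = U*√2*√O)
K = 90 (K = 33 + 57 = 90)
K*s(10, 5) + 136 = 90*(5*√2*√10) + 136 = 90*(10*√5) + 136 = 900*√5 + 136 = 136 + 900*√5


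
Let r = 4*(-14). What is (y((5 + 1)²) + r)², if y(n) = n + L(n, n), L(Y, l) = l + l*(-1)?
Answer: 400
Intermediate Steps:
L(Y, l) = 0 (L(Y, l) = l - l = 0)
r = -56
y(n) = n (y(n) = n + 0 = n)
(y((5 + 1)²) + r)² = ((5 + 1)² - 56)² = (6² - 56)² = (36 - 56)² = (-20)² = 400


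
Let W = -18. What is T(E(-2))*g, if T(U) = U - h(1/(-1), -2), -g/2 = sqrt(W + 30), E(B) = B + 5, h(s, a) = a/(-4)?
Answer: -10*sqrt(3) ≈ -17.320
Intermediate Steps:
h(s, a) = -a/4 (h(s, a) = a*(-1/4) = -a/4)
E(B) = 5 + B
g = -4*sqrt(3) (g = -2*sqrt(-18 + 30) = -4*sqrt(3) ≈ -6.9282)
T(U) = -1/2 + U (T(U) = U - (-1)*(-2)/4 = U - 1*1/2 = U - 1/2 = -1/2 + U)
T(E(-2))*g = (-1/2 + (5 - 2))*(-4*sqrt(3)) = (-1/2 + 3)*(-4*sqrt(3)) = 5*(-4*sqrt(3))/2 = -10*sqrt(3)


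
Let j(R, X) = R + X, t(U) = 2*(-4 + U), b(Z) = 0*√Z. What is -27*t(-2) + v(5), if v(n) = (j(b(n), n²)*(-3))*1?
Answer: 249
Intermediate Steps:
b(Z) = 0
t(U) = -8 + 2*U
v(n) = -3*n² (v(n) = ((0 + n²)*(-3))*1 = (n²*(-3))*1 = -3*n²*1 = -3*n²)
-27*t(-2) + v(5) = -27*(-8 + 2*(-2)) - 3*5² = -27*(-8 - 4) - 3*25 = -27*(-12) - 75 = 324 - 75 = 249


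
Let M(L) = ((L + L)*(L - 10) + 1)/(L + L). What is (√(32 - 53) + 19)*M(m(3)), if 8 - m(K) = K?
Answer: -931/10 - 49*I*√21/10 ≈ -93.1 - 22.455*I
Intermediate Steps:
m(K) = 8 - K
M(L) = (1 + 2*L*(-10 + L))/(2*L) (M(L) = ((2*L)*(-10 + L) + 1)/((2*L)) = (2*L*(-10 + L) + 1)*(1/(2*L)) = (1 + 2*L*(-10 + L))*(1/(2*L)) = (1 + 2*L*(-10 + L))/(2*L))
(√(32 - 53) + 19)*M(m(3)) = (√(32 - 53) + 19)*(-10 + (8 - 1*3) + 1/(2*(8 - 1*3))) = (√(-21) + 19)*(-10 + (8 - 3) + 1/(2*(8 - 3))) = (I*√21 + 19)*(-10 + 5 + (½)/5) = (19 + I*√21)*(-10 + 5 + (½)*(⅕)) = (19 + I*√21)*(-10 + 5 + ⅒) = (19 + I*√21)*(-49/10) = -931/10 - 49*I*√21/10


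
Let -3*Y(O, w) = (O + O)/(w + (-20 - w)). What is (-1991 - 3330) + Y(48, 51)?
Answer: -26597/5 ≈ -5319.4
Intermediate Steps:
Y(O, w) = O/30 (Y(O, w) = -(O + O)/(3*(w + (-20 - w))) = -2*O/(3*(-20)) = -2*O*(-1)/(3*20) = -(-1)*O/30 = O/30)
(-1991 - 3330) + Y(48, 51) = (-1991 - 3330) + (1/30)*48 = -5321 + 8/5 = -26597/5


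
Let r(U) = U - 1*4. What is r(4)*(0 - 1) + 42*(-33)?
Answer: -1386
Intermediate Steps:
r(U) = -4 + U (r(U) = U - 4 = -4 + U)
r(4)*(0 - 1) + 42*(-33) = (-4 + 4)*(0 - 1) + 42*(-33) = 0*(-1) - 1386 = 0 - 1386 = -1386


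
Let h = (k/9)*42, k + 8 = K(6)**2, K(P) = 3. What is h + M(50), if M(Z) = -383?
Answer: -1135/3 ≈ -378.33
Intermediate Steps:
k = 1 (k = -8 + 3**2 = -8 + 9 = 1)
h = 14/3 (h = (1/9)*42 = 14/3 ≈ 4.6667)
h + M(50) = 14/3 - 383 = -1135/3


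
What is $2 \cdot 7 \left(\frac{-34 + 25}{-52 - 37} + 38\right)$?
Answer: $\frac{47474}{89} \approx 533.42$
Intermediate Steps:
$2 \cdot 7 \left(\frac{-34 + 25}{-52 - 37} + 38\right) = 14 \left(- \frac{9}{-89} + 38\right) = 14 \left(\left(-9\right) \left(- \frac{1}{89}\right) + 38\right) = 14 \left(\frac{9}{89} + 38\right) = 14 \cdot \frac{3391}{89} = \frac{47474}{89}$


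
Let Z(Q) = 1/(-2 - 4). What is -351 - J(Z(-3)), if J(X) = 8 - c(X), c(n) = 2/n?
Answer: -371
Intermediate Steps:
Z(Q) = -⅙ (Z(Q) = 1/(-6) = -⅙)
J(X) = 8 - 2/X
-351 - J(Z(-3)) = -351 - (8 - 2/(-⅙)) = -351 - (8 - 2*(-6)) = -351 - (8 + 12) = -351 - 1*20 = -351 - 20 = -371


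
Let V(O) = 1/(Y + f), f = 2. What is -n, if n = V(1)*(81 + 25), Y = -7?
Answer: 106/5 ≈ 21.200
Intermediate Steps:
V(O) = -1/5 (V(O) = 1/(-7 + 2) = 1/(-5) = -1/5)
n = -106/5 (n = -(81 + 25)/5 = -1/5*106 = -106/5 ≈ -21.200)
-n = -1*(-106/5) = 106/5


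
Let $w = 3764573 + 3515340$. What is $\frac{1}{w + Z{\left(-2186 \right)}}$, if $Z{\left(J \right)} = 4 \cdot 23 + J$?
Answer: $\frac{1}{7277819} \approx 1.374 \cdot 10^{-7}$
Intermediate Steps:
$Z{\left(J \right)} = 92 + J$
$w = 7279913$
$\frac{1}{w + Z{\left(-2186 \right)}} = \frac{1}{7279913 + \left(92 - 2186\right)} = \frac{1}{7279913 - 2094} = \frac{1}{7277819}$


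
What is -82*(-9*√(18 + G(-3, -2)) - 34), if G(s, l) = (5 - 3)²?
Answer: 2788 + 738*√22 ≈ 6249.5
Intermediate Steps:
G(s, l) = 4 (G(s, l) = 2² = 4)
-82*(-9*√(18 + G(-3, -2)) - 34) = -82*(-9*√(18 + 4) - 34) = -82*(-9*√22 - 34) = -82*(-34 - 9*√22) = 2788 + 738*√22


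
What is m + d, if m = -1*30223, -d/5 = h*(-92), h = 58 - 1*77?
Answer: -38963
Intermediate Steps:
h = -19 (h = 58 - 77 = -19)
d = -8740 (d = -(-95)*(-92) = -5*1748 = -8740)
m = -30223
m + d = -30223 - 8740 = -38963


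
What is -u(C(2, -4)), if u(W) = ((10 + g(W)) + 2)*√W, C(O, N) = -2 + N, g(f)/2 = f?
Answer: 0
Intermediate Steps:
g(f) = 2*f
u(W) = √W*(12 + 2*W) (u(W) = ((10 + 2*W) + 2)*√W = (12 + 2*W)*√W = √W*(12 + 2*W))
-u(C(2, -4)) = -2*√(-2 - 4)*(6 + (-2 - 4)) = -2*√(-6)*(6 - 6) = -2*I*√6*0 = -1*0 = 0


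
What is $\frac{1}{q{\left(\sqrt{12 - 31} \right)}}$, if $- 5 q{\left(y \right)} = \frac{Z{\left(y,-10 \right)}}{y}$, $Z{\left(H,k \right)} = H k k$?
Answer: $- \frac{1}{20} \approx -0.05$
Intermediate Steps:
$Z{\left(H,k \right)} = H k^{2}$
$q{\left(y \right)} = -20$ ($q{\left(y \right)} = - \frac{y \left(-10\right)^{2} \frac{1}{y}}{5} = - \frac{y 100 \frac{1}{y}}{5} = - \frac{100 y \frac{1}{y}}{5} = \left(- \frac{1}{5}\right) 100 = -20$)
$\frac{1}{q{\left(\sqrt{12 - 31} \right)}} = \frac{1}{-20} = - \frac{1}{20}$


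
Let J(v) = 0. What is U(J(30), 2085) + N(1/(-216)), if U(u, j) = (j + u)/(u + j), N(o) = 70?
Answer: 71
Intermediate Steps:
U(u, j) = 1 (U(u, j) = (j + u)/(j + u) = 1)
U(J(30), 2085) + N(1/(-216)) = 1 + 70 = 71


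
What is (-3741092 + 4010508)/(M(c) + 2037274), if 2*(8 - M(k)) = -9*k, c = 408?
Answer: 134708/1019559 ≈ 0.13212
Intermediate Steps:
M(k) = 8 + 9*k/2 (M(k) = 8 - (-9)*k/2 = 8 + 9*k/2)
(-3741092 + 4010508)/(M(c) + 2037274) = (-3741092 + 4010508)/((8 + (9/2)*408) + 2037274) = 269416/((8 + 1836) + 2037274) = 269416/(1844 + 2037274) = 269416/2039118 = 269416*(1/2039118) = 134708/1019559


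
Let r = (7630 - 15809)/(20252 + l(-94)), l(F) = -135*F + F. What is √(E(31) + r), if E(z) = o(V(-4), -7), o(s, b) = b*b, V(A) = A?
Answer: √3287618769/8212 ≈ 6.9822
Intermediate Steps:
o(s, b) = b²
l(F) = -134*F
E(z) = 49 (E(z) = (-7)² = 49)
r = -8179/32848 (r = (7630 - 15809)/(20252 - 134*(-94)) = -8179/(20252 + 12596) = -8179/32848 ≈ -0.24900)
√(E(31) + r) = √(49 - 8179/32848) = √(1601373/32848) = √3287618769/8212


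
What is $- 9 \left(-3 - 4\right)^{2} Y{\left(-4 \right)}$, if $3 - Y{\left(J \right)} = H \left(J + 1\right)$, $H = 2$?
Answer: $-3969$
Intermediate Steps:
$Y{\left(J \right)} = 1 - 2 J$ ($Y{\left(J \right)} = 3 - 2 \left(J + 1\right) = 3 - 2 \left(1 + J\right) = 3 - \left(2 + 2 J\right) = 1 - 2 J$)
$- 9 \left(-3 - 4\right)^{2} Y{\left(-4 \right)} = - 9 \left(-3 - 4\right)^{2} \left(1 - -8\right) = - 9 \left(-7\right)^{2} \left(1 + 8\right) = \left(-9\right) 49 \cdot 9 = \left(-441\right) 9 = -3969$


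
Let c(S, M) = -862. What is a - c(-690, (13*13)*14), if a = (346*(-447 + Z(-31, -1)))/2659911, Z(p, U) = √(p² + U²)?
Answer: 764229540/886637 + 346*√962/2659911 ≈ 861.95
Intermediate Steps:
Z(p, U) = √(U² + p²)
a = -51554/886637 + 346*√962/2659911 (a = (346*(-447 + √((-1)² + (-31)²)))/2659911 = (346*(-447 + √(1 + 961)))*(1/2659911) = (346*(-447 + √962))*(1/2659911) = (-154662 + 346*√962)*(1/2659911) = -51554/886637 + 346*√962/2659911 ≈ -0.054111)
a - c(-690, (13*13)*14) = (-51554/886637 + 346*√962/2659911) - 1*(-862) = (-51554/886637 + 346*√962/2659911) + 862 = 764229540/886637 + 346*√962/2659911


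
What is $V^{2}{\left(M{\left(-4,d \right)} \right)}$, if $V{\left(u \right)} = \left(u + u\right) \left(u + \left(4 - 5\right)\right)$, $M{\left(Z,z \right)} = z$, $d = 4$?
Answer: $576$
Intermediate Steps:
$V{\left(u \right)} = 2 u \left(-1 + u\right)$ ($V{\left(u \right)} = 2 u \left(u - 1\right) = 2 u \left(-1 + u\right)$)
$V^{2}{\left(M{\left(-4,d \right)} \right)} = \left(2 \cdot 4 \left(-1 + 4\right)\right)^{2} = \left(2 \cdot 4 \cdot 3\right)^{2} = 24^{2} = 576$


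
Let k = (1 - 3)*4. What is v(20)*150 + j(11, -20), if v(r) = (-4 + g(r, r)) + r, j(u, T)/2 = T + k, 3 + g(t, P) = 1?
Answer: 2044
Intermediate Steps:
k = -8 (k = -2*4 = -8)
g(t, P) = -2 (g(t, P) = -3 + 1 = -2)
j(u, T) = -16 + 2*T (j(u, T) = 2*(T - 8) = 2*(-8 + T) = -16 + 2*T)
v(r) = -6 + r (v(r) = (-4 - 2) + r = -6 + r)
v(20)*150 + j(11, -20) = (-6 + 20)*150 + (-16 + 2*(-20)) = 14*150 + (-16 - 40) = 2100 - 56 = 2044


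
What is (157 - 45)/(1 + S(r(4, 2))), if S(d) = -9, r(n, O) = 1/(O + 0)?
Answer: -14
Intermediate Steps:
r(n, O) = 1/O
(157 - 45)/(1 + S(r(4, 2))) = (157 - 45)/(1 - 9) = 112/(-8) = -1/8*112 = -14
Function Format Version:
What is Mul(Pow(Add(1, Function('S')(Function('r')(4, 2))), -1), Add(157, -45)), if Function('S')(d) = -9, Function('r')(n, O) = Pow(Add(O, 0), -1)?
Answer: -14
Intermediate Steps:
Function('r')(n, O) = Pow(O, -1)
Mul(Pow(Add(1, Function('S')(Function('r')(4, 2))), -1), Add(157, -45)) = Mul(Pow(Add(1, -9), -1), Add(157, -45)) = Mul(Pow(-8, -1), 112) = Mul(Rational(-1, 8), 112) = -14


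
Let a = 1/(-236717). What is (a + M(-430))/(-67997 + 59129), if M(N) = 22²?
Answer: -114571027/2099206356 ≈ -0.054578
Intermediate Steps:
a = -1/236717 ≈ -4.2245e-6
M(N) = 484
(a + M(-430))/(-67997 + 59129) = (-1/236717 + 484)/(-67997 + 59129) = (114571027/236717)/(-8868) = (114571027/236717)*(-1/8868) = -114571027/2099206356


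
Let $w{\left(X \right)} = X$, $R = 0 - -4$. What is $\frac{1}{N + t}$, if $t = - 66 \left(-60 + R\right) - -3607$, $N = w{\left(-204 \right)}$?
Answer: $\frac{1}{7099} \approx 0.00014086$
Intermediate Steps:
$R = 4$ ($R = 0 + 4 = 4$)
$N = -204$
$t = 7303$ ($t = - 66 \left(-60 + 4\right) - -3607 = \left(-66\right) \left(-56\right) + 3607 = 3696 + 3607 = 7303$)
$\frac{1}{N + t} = \frac{1}{-204 + 7303} = \frac{1}{7099}$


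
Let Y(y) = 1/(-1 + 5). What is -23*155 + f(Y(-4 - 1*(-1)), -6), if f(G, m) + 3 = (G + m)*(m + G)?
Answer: -56559/16 ≈ -3534.9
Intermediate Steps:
Y(y) = ¼ (Y(y) = 1/4 = ¼)
f(G, m) = -3 + (G + m)² (f(G, m) = -3 + (G + m)*(m + G) = -3 + (G + m)*(G + m) = -3 + (G + m)²)
-23*155 + f(Y(-4 - 1*(-1)), -6) = -23*155 + (-3 + (¼ - 6)²) = -3565 + (-3 + (-23/4)²) = -3565 + (-3 + 529/16) = -3565 + 481/16 = -56559/16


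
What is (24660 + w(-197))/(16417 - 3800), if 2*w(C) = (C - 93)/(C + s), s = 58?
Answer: 3427885/1753763 ≈ 1.9546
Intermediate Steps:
w(C) = (-93 + C)/(2*(58 + C)) (w(C) = ((C - 93)/(C + 58))/2 = ((-93 + C)/(58 + C))/2 = (-93 + C)/(2*(58 + C)))
(24660 + w(-197))/(16417 - 3800) = (24660 + (-93 - 197)/(2*(58 - 197)))/(16417 - 3800) = (24660 + (1/2)*(-290)/(-139))/12617 = (24660 + (1/2)*(-1/139)*(-290))*(1/12617) = (24660 + 145/139)*(1/12617) = (3427885/139)*(1/12617) = 3427885/1753763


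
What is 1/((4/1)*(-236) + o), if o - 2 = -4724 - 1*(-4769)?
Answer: -1/897 ≈ -0.0011148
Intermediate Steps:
o = 47 (o = 2 + (-4724 - 1*(-4769)) = 2 + (-4724 + 4769) = 2 + 45 = 47)
1/((4/1)*(-236) + o) = 1/((4/1)*(-236) + 47) = 1/((4*1)*(-236) + 47) = 1/(4*(-236) + 47) = 1/(-944 + 47) = 1/(-897) = -1/897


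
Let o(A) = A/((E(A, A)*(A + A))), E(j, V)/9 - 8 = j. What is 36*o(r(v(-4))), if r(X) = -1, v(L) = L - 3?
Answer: 2/7 ≈ 0.28571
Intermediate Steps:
v(L) = -3 + L
E(j, V) = 72 + 9*j
o(A) = 1/(2*(72 + 9*A)) (o(A) = A/(((72 + 9*A)*(A + A))) = A/(((72 + 9*A)*(2*A))) = A/((2*A*(72 + 9*A))) = A*(1/(2*A*(72 + 9*A))) = 1/(2*(72 + 9*A)))
36*o(r(v(-4))) = 36*(1/(18*(8 - 1))) = 36*((1/18)/7) = 36*((1/18)*(1/7)) = 36*(1/126) = 2/7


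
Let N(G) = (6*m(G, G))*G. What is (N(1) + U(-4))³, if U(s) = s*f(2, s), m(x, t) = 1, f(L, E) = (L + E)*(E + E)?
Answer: -195112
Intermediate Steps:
f(L, E) = 2*E*(E + L) (f(L, E) = (E + L)*(2*E) = 2*E*(E + L))
N(G) = 6*G (N(G) = (6*1)*G = 6*G)
U(s) = 2*s²*(2 + s) (U(s) = s*(2*s*(s + 2)) = s*(2*s*(2 + s)) = 2*s²*(2 + s))
(N(1) + U(-4))³ = (6*1 + 2*(-4)²*(2 - 4))³ = (6 + 2*16*(-2))³ = (6 - 64)³ = (-58)³ = -195112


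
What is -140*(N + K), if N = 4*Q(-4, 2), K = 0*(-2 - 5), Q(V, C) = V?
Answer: 2240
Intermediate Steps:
K = 0 (K = 0*(-7) = 0)
N = -16 (N = 4*(-4) = -16)
-140*(N + K) = -140*(-16 + 0) = -140*(-16) = 2240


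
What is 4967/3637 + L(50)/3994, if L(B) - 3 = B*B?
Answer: 28941609/14526178 ≈ 1.9924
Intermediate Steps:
L(B) = 3 + B² (L(B) = 3 + B*B = 3 + B²)
4967/3637 + L(50)/3994 = 4967/3637 + (3 + 50²)/3994 = 4967*(1/3637) + (3 + 2500)*(1/3994) = 4967/3637 + 2503*(1/3994) = 4967/3637 + 2503/3994 = 28941609/14526178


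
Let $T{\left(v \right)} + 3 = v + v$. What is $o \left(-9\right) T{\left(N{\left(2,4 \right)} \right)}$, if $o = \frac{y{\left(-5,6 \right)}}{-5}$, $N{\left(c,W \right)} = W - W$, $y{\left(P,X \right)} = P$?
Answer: $27$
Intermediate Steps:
$N{\left(c,W \right)} = 0$
$T{\left(v \right)} = -3 + 2 v$ ($T{\left(v \right)} = -3 + \left(v + v\right) = -3 + 2 v$)
$o = 1$ ($o = - \frac{5}{-5} = \left(-5\right) \left(- \frac{1}{5}\right) = 1$)
$o \left(-9\right) T{\left(N{\left(2,4 \right)} \right)} = 1 \left(-9\right) \left(-3 + 2 \cdot 0\right) = - 9 \left(-3 + 0\right) = \left(-9\right) \left(-3\right) = 27$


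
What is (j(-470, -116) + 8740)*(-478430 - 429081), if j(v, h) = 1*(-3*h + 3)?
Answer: -8250182501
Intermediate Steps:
j(v, h) = 3 - 3*h (j(v, h) = 1*(3 - 3*h) = 3 - 3*h)
(j(-470, -116) + 8740)*(-478430 - 429081) = ((3 - 3*(-116)) + 8740)*(-478430 - 429081) = ((3 + 348) + 8740)*(-907511) = (351 + 8740)*(-907511) = 9091*(-907511) = -8250182501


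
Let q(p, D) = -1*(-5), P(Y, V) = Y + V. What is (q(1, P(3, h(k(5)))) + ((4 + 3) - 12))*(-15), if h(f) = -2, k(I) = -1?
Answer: 0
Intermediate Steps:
P(Y, V) = V + Y
q(p, D) = 5
(q(1, P(3, h(k(5)))) + ((4 + 3) - 12))*(-15) = (5 + ((4 + 3) - 12))*(-15) = (5 + (7 - 12))*(-15) = (5 - 5)*(-15) = 0*(-15) = 0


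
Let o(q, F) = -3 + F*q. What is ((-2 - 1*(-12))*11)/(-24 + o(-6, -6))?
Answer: 110/9 ≈ 12.222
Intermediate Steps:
((-2 - 1*(-12))*11)/(-24 + o(-6, -6)) = ((-2 - 1*(-12))*11)/(-24 + (-3 - 6*(-6))) = ((-2 + 12)*11)/(-24 + (-3 + 36)) = (10*11)/(-24 + 33) = 110/9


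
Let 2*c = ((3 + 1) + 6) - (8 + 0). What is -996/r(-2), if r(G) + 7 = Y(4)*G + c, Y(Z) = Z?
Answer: 498/7 ≈ 71.143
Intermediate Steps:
c = 1 (c = (((3 + 1) + 6) - (8 + 0))/2 = ((4 + 6) - 1*8)/2 = (10 - 8)/2 = (½)*2 = 1)
r(G) = -6 + 4*G (r(G) = -7 + (4*G + 1) = -7 + (1 + 4*G) = -6 + 4*G)
-996/r(-2) = -996/(-6 + 4*(-2)) = -996/(-6 - 8) = -996/(-14) = -996*(-1/14) = 498/7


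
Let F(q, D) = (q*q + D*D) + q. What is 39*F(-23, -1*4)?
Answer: 20358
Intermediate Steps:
F(q, D) = q + D² + q² (F(q, D) = (q² + D²) + q = (D² + q²) + q = q + D² + q²)
39*F(-23, -1*4) = 39*(-23 + (-1*4)² + (-23)²) = 39*(-23 + (-4)² + 529) = 39*(-23 + 16 + 529) = 39*522 = 20358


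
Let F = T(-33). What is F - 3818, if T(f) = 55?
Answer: -3763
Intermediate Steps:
F = 55
F - 3818 = 55 - 3818 = -3763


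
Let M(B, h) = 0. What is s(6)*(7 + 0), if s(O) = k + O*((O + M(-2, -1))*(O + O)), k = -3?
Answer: 3003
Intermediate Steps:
s(O) = -3 + 2*O³ (s(O) = -3 + O*((O + 0)*(O + O)) = -3 + O*(O*(2*O)) = -3 + O*(2*O²) = -3 + 2*O³)
s(6)*(7 + 0) = (-3 + 2*6³)*(7 + 0) = (-3 + 2*216)*7 = (-3 + 432)*7 = 429*7 = 3003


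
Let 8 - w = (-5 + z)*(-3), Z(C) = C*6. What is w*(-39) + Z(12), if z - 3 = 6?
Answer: -708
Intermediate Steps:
z = 9 (z = 3 + 6 = 9)
Z(C) = 6*C
w = 20 (w = 8 - (-5 + 9)*(-3) = 8 - 4*(-3) = 8 - 1*(-12) = 8 + 12 = 20)
w*(-39) + Z(12) = 20*(-39) + 6*12 = -780 + 72 = -708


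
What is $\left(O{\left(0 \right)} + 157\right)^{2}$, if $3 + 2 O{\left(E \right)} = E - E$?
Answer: $\frac{96721}{4} \approx 24180.0$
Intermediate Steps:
$O{\left(E \right)} = - \frac{3}{2}$ ($O{\left(E \right)} = - \frac{3}{2} + \frac{E - E}{2} = - \frac{3}{2} + \frac{1}{2} \cdot 0 = - \frac{3}{2} + 0 = - \frac{3}{2}$)
$\left(O{\left(0 \right)} + 157\right)^{2} = \left(- \frac{3}{2} + 157\right)^{2} = \left(\frac{311}{2}\right)^{2} = \frac{96721}{4}$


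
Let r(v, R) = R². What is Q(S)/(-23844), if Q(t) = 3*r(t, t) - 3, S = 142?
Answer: -20163/7948 ≈ -2.5369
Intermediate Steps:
Q(t) = -3 + 3*t² (Q(t) = 3*t² - 3 = -3 + 3*t²)
Q(S)/(-23844) = (-3 + 3*142²)/(-23844) = (-3 + 3*20164)*(-1/23844) = (-3 + 60492)*(-1/23844) = 60489*(-1/23844) = -20163/7948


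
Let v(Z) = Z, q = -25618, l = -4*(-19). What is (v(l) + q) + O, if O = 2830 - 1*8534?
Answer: -31246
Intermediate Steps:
l = 76
O = -5704 (O = 2830 - 8534 = -5704)
(v(l) + q) + O = (76 - 25618) - 5704 = -25542 - 5704 = -31246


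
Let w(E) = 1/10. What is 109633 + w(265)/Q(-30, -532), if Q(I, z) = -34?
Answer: 37275219/340 ≈ 1.0963e+5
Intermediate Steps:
w(E) = 1/10
109633 + w(265)/Q(-30, -532) = 109633 + (1/10)/(-34) = 109633 + (1/10)*(-1/34) = 109633 - 1/340 = 37275219/340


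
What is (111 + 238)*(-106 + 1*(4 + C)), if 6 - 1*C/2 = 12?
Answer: -39786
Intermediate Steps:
C = -12 (C = 12 - 2*12 = 12 - 24 = -12)
(111 + 238)*(-106 + 1*(4 + C)) = (111 + 238)*(-106 + 1*(4 - 12)) = 349*(-106 + 1*(-8)) = 349*(-106 - 8) = 349*(-114) = -39786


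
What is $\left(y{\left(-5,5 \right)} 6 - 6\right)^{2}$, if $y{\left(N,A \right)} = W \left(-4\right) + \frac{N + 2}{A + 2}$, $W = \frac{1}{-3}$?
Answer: $\frac{16}{49} \approx 0.32653$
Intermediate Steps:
$W = - \frac{1}{3} \approx -0.33333$
$y{\left(N,A \right)} = \frac{4}{3} + \frac{2 + N}{2 + A}$ ($y{\left(N,A \right)} = \left(- \frac{1}{3}\right) \left(-4\right) + \frac{N + 2}{A + 2} = \frac{4}{3} + \frac{2 + N}{2 + A}$)
$\left(y{\left(-5,5 \right)} 6 - 6\right)^{2} = \left(\frac{14 + 3 \left(-5\right) + 4 \cdot 5}{3 \left(2 + 5\right)} 6 - 6\right)^{2} = \left(\frac{14 - 15 + 20}{3 \cdot 7} \cdot 6 - 6\right)^{2} = \left(\frac{1}{3} \cdot \frac{1}{7} \cdot 19 \cdot 6 - 6\right)^{2} = \left(\frac{19}{21} \cdot 6 - 6\right)^{2} = \left(\frac{38}{7} - 6\right)^{2} = \left(- \frac{4}{7}\right)^{2} = \frac{16}{49}$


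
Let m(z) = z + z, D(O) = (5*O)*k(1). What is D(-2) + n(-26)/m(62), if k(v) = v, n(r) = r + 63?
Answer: -1203/124 ≈ -9.7016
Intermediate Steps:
n(r) = 63 + r
D(O) = 5*O (D(O) = (5*O)*1 = 5*O)
m(z) = 2*z
D(-2) + n(-26)/m(62) = 5*(-2) + (63 - 26)/((2*62)) = -10 + 37/124 = -1203/124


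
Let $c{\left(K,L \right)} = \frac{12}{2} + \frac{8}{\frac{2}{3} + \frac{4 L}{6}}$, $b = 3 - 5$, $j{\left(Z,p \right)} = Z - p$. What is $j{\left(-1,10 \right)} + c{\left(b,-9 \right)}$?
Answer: $- \frac{13}{2} \approx -6.5$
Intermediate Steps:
$b = -2$ ($b = 3 - 5 = -2$)
$c{\left(K,L \right)} = 6 + \frac{8}{\frac{2}{3} + \frac{2 L}{3}}$ ($c{\left(K,L \right)} = 12 \cdot \frac{1}{2} + \frac{8}{2 \cdot \frac{1}{3} + 4 L \frac{1}{6}} = 6 + \frac{8}{\frac{2}{3} + \frac{2 L}{3}}$)
$j{\left(-1,10 \right)} + c{\left(b,-9 \right)} = \left(-1 - 10\right) + \frac{6 \left(3 - 9\right)}{1 - 9} = \left(-1 - 10\right) + 6 \frac{1}{-8} \left(-6\right) = -11 + 6 \left(- \frac{1}{8}\right) \left(-6\right) = -11 + \frac{9}{2} = - \frac{13}{2}$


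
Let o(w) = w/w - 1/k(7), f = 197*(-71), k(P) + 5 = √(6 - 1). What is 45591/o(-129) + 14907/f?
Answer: 15941570808/433597 - 45591*√5/31 ≈ 33477.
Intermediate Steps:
k(P) = -5 + √5 (k(P) = -5 + √(6 - 1) = -5 + √5)
f = -13987
o(w) = 1 - 1/(-5 + √5) (o(w) = w/w - 1/(-5 + √5) = 1 - 1/(-5 + √5))
45591/o(-129) + 14907/f = 45591/(5/4 + √5/20) + 14907/(-13987) = 45591/(5/4 + √5/20) + 14907*(-1/13987) = 45591/(5/4 + √5/20) - 14907/13987 = -14907/13987 + 45591/(5/4 + √5/20)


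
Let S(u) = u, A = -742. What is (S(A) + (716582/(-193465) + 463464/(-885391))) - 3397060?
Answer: -582017601301062952/171292169815 ≈ -3.3978e+6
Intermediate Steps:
(S(A) + (716582/(-193465) + 463464/(-885391))) - 3397060 = (-742 + (716582/(-193465) + 463464/(-885391))) - 3397060 = (-742 + (716582*(-1/193465) + 463464*(-1/885391))) - 3397060 = (-742 + (-716582/193465 - 463464/885391)) - 3397060 = (-742 - 724119316322/171292169815) - 3397060 = -127822909319052/171292169815 - 3397060 = -582017601301062952/171292169815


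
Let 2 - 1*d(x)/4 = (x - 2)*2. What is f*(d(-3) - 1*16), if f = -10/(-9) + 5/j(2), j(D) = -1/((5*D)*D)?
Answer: -28480/9 ≈ -3164.4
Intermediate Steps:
j(D) = -1/(5*D²)
d(x) = 24 - 8*x (d(x) = 8 - 4*(x - 2)*2 = 8 - 4*(-2 + x)*2 = 8 - 4*(-4 + 2*x) = 8 + (16 - 8*x) = 24 - 8*x)
f = -890/9 (f = -10/(-9) + 5/((-⅕/2²)) = -10*(-⅑) + 5/((-⅕*¼)) = 10/9 + 5/(-1/20) = 10/9 + 5*(-20) = 10/9 - 100 = -890/9 ≈ -98.889)
f*(d(-3) - 1*16) = -890*((24 - 8*(-3)) - 1*16)/9 = -890*((24 + 24) - 16)/9 = -890*(48 - 16)/9 = -890/9*32 = -28480/9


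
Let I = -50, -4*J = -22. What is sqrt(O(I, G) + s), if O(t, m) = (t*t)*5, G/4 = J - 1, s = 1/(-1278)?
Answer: sqrt(2268449858)/426 ≈ 111.80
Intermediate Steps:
J = 11/2 (J = -1/4*(-22) = 11/2 ≈ 5.5000)
s = -1/1278 ≈ -0.00078247
G = 18 (G = 4*(11/2 - 1) = 4*(9/2) = 18)
O(t, m) = 5*t**2 (O(t, m) = t**2*5 = 5*t**2)
sqrt(O(I, G) + s) = sqrt(5*(-50)**2 - 1/1278) = sqrt(5*2500 - 1/1278) = sqrt(12500 - 1/1278) = sqrt(15974999/1278) = sqrt(2268449858)/426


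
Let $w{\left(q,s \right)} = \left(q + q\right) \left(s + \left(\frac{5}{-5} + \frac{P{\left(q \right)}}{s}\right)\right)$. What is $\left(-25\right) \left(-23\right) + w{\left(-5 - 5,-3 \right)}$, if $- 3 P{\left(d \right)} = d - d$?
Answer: $655$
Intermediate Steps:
$P{\left(d \right)} = 0$ ($P{\left(d \right)} = - \frac{d - d}{3} = \left(- \frac{1}{3}\right) 0 = 0$)
$w{\left(q,s \right)} = 2 q \left(-1 + s\right)$ ($w{\left(q,s \right)} = \left(q + q\right) \left(s + \left(\frac{5}{-5} + \frac{0}{s}\right)\right) = 2 q \left(s + \left(5 \left(- \frac{1}{5}\right) + 0\right)\right) = 2 q \left(s + \left(-1 + 0\right)\right) = 2 q \left(s - 1\right) = 2 q \left(-1 + s\right)$)
$\left(-25\right) \left(-23\right) + w{\left(-5 - 5,-3 \right)} = \left(-25\right) \left(-23\right) + 2 \left(-5 - 5\right) \left(-1 - 3\right) = 575 + 2 \left(-5 - 5\right) \left(-4\right) = 575 + 2 \left(-10\right) \left(-4\right) = 575 + 80 = 655$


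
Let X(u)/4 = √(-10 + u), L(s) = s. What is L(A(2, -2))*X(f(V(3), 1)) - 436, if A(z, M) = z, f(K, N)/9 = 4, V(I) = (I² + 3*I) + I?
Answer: -436 + 8*√26 ≈ -395.21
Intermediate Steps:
V(I) = I² + 4*I
f(K, N) = 36 (f(K, N) = 9*4 = 36)
X(u) = 4*√(-10 + u)
L(A(2, -2))*X(f(V(3), 1)) - 436 = 2*(4*√(-10 + 36)) - 436 = 2*(4*√26) - 436 = 8*√26 - 436 = -436 + 8*√26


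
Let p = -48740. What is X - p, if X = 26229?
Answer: 74969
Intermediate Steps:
X - p = 26229 - 1*(-48740) = 26229 + 48740 = 74969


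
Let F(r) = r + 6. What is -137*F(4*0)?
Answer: -822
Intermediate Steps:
F(r) = 6 + r
-137*F(4*0) = -137*(6 + 4*0) = -137*(6 + 0) = -137*6 = -822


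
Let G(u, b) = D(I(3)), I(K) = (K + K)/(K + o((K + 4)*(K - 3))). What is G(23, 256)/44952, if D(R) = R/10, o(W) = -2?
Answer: 1/74920 ≈ 1.3348e-5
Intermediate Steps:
I(K) = 2*K/(-2 + K) (I(K) = (K + K)/(K - 2) = (2*K)/(-2 + K) = 2*K/(-2 + K))
D(R) = R/10 (D(R) = R*(1/10) = R/10)
G(u, b) = 3/5 (G(u, b) = (2*3/(-2 + 3))/10 = (2*3/1)/10 = (2*3*1)/10 = (1/10)*6 = 3/5)
G(23, 256)/44952 = (3/5)/44952 = (3/5)*(1/44952) = 1/74920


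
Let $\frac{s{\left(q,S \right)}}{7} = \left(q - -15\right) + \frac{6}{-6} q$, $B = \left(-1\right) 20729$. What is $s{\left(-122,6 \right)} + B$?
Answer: $-20624$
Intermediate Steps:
$B = -20729$
$s{\left(q,S \right)} = 105$ ($s{\left(q,S \right)} = 7 \left(\left(q - -15\right) + \frac{6}{-6} q\right) = 7 \left(\left(q + 15\right) + 6 \left(- \frac{1}{6}\right) q\right) = 7 \left(\left(15 + q\right) - q\right) = 7 \cdot 15 = 105$)
$s{\left(-122,6 \right)} + B = 105 - 20729 = -20624$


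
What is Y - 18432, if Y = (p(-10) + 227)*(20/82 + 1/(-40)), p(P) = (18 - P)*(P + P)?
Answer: -30348027/1640 ≈ -18505.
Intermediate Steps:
p(P) = 2*P*(18 - P) (p(P) = (18 - P)*(2*P) = 2*P*(18 - P))
Y = -119547/1640 (Y = (2*(-10)*(18 - 1*(-10)) + 227)*(20/82 + 1/(-40)) = (2*(-10)*(18 + 10) + 227)*(20*(1/82) + 1*(-1/40)) = (2*(-10)*28 + 227)*(10/41 - 1/40) = (-560 + 227)*(359/1640) = -333*359/1640 = -119547/1640 ≈ -72.895)
Y - 18432 = -119547/1640 - 18432 = -30348027/1640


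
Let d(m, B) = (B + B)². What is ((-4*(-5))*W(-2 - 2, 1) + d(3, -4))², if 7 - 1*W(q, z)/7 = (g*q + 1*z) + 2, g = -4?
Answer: 2611456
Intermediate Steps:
W(q, z) = 35 - 7*z + 28*q (W(q, z) = 49 - 7*((-4*q + 1*z) + 2) = 49 - 7*((-4*q + z) + 2) = 49 - 7*((z - 4*q) + 2) = 49 - 7*(2 + z - 4*q) = 49 + (-14 - 7*z + 28*q) = 35 - 7*z + 28*q)
d(m, B) = 4*B² (d(m, B) = (2*B)² = 4*B²)
((-4*(-5))*W(-2 - 2, 1) + d(3, -4))² = ((-4*(-5))*(35 - 7*1 + 28*(-2 - 2)) + 4*(-4)²)² = (20*(35 - 7 + 28*(-4)) + 4*16)² = (20*(35 - 7 - 112) + 64)² = (20*(-84) + 64)² = (-1680 + 64)² = (-1616)² = 2611456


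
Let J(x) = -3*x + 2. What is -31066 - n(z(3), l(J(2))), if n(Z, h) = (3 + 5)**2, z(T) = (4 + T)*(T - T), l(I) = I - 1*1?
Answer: -31130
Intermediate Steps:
J(x) = 2 - 3*x
l(I) = -1 + I (l(I) = I - 1 = -1 + I)
z(T) = 0 (z(T) = (4 + T)*0 = 0)
n(Z, h) = 64 (n(Z, h) = 8**2 = 64)
-31066 - n(z(3), l(J(2))) = -31066 - 1*64 = -31066 - 64 = -31130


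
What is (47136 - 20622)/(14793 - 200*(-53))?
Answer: 26514/25393 ≈ 1.0441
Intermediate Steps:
(47136 - 20622)/(14793 - 200*(-53)) = 26514/(14793 + 10600) = 26514/25393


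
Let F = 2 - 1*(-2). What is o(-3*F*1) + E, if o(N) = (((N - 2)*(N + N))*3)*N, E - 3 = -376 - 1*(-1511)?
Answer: -10958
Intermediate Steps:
E = 1138 (E = 3 + (-376 - 1*(-1511)) = 3 + (-376 + 1511) = 3 + 1135 = 1138)
F = 4 (F = 2 + 2 = 4)
o(N) = 6*N²*(-2 + N) (o(N) = (((-2 + N)*(2*N))*3)*N = ((2*N*(-2 + N))*3)*N = (6*N*(-2 + N))*N = 6*N²*(-2 + N))
o(-3*F*1) + E = 6*(-3*4*1)²*(-2 - 3*4*1) + 1138 = 6*(-12*1)²*(-2 - 12*1) + 1138 = 6*(-12)²*(-2 - 12) + 1138 = 6*144*(-14) + 1138 = -12096 + 1138 = -10958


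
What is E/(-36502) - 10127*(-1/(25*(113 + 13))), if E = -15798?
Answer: 209709727/57490650 ≈ 3.6477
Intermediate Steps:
E/(-36502) - 10127*(-1/(25*(113 + 13))) = -15798/(-36502) - 10127*(-1/(25*(113 + 13))) = -15798*(-1/36502) - 10127/((-25*126)) = 7899/18251 - 10127/(-3150) = 7899/18251 - 10127*(-1/3150) = 7899/18251 + 10127/3150 = 209709727/57490650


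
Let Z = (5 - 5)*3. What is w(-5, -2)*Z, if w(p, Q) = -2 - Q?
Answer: 0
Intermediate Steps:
Z = 0 (Z = 0*3 = 0)
w(-5, -2)*Z = (-2 - 1*(-2))*0 = (-2 + 2)*0 = 0*0 = 0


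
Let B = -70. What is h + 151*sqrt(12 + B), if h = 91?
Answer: 91 + 151*I*sqrt(58) ≈ 91.0 + 1150.0*I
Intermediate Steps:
h + 151*sqrt(12 + B) = 91 + 151*sqrt(12 - 70) = 91 + 151*sqrt(-58) = 91 + 151*(I*sqrt(58)) = 91 + 151*I*sqrt(58)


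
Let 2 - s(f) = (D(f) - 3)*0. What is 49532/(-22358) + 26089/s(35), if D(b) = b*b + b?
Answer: 41657057/3194 ≈ 13042.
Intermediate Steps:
D(b) = b + b² (D(b) = b² + b = b + b²)
s(f) = 2 (s(f) = 2 - (f*(1 + f) - 3)*0 = 2 - (-3 + f*(1 + f))*0 = 2 - 1*0 = 2 + 0 = 2)
49532/(-22358) + 26089/s(35) = 49532/(-22358) + 26089/2 = 49532*(-1/22358) + 26089*(½) = -3538/1597 + 26089/2 = 41657057/3194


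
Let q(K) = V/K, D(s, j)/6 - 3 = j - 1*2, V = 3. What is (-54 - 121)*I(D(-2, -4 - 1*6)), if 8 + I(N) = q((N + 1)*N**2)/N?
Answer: 3894609425/2781864 ≈ 1400.0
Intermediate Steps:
D(s, j) = 6 + 6*j (D(s, j) = 18 + 6*(j - 1*2) = 18 + 6*(j - 2) = 18 + 6*(-2 + j) = 18 + (-12 + 6*j) = 6 + 6*j)
q(K) = 3/K
I(N) = -8 + 3/(N**3*(1 + N)) (I(N) = -8 + (3/(((N + 1)*N**2)))/N = -8 + (3/(((1 + N)*N**2)))/N = -8 + (3/((N**2*(1 + N))))/N = -8 + (3*(1/(N**2*(1 + N))))/N = -8 + (3/(N**2*(1 + N)))/N = -8 + 3/(N**3*(1 + N)))
(-54 - 121)*I(D(-2, -4 - 1*6)) = (-54 - 121)*((3 - 8*(6 + 6*(-4 - 1*6))**3*(1 + (6 + 6*(-4 - 1*6))))/((6 + 6*(-4 - 1*6))**3*(1 + (6 + 6*(-4 - 1*6))))) = -175*(3 - 8*(6 + 6*(-4 - 6))**3*(1 + (6 + 6*(-4 - 6))))/((6 + 6*(-4 - 6))**3*(1 + (6 + 6*(-4 - 6)))) = -175*(3 - 8*(6 + 6*(-10))**3*(1 + (6 + 6*(-10))))/((6 + 6*(-10))**3*(1 + (6 + 6*(-10)))) = -175*(3 - 8*(6 - 60)**3*(1 + (6 - 60)))/((6 - 60)**3*(1 + (6 - 60))) = -175*(3 - 8*(-54)**3*(1 - 54))/((-54)**3*(1 - 54)) = -(-175)*(3 - 8*(-157464)*(-53))/(157464*(-53)) = -(-175)*(-1)*(3 - 66764736)/(157464*53) = -(-175)*(-1)*(-66764733)/(157464*53) = -175*(-22254911/2781864) = 3894609425/2781864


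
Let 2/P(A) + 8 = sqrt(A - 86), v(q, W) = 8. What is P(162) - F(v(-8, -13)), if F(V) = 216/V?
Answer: -77/3 + sqrt(19)/3 ≈ -24.214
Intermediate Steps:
P(A) = 2/(-8 + sqrt(-86 + A)) (P(A) = 2/(-8 + sqrt(A - 86)) = 2/(-8 + sqrt(-86 + A)))
P(162) - F(v(-8, -13)) = 2/(-8 + sqrt(-86 + 162)) - 216/8 = 2/(-8 + sqrt(76)) - 216/8 = 2/(-8 + 2*sqrt(19)) - 1*27 = 2/(-8 + 2*sqrt(19)) - 27 = -27 + 2/(-8 + 2*sqrt(19))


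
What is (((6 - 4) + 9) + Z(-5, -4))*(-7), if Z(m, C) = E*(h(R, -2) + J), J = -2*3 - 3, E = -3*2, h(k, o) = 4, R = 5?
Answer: -287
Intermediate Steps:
E = -6
J = -9 (J = -6 - 3 = -9)
Z(m, C) = 30 (Z(m, C) = -6*(4 - 9) = -6*(-5) = 30)
(((6 - 4) + 9) + Z(-5, -4))*(-7) = (((6 - 4) + 9) + 30)*(-7) = ((2 + 9) + 30)*(-7) = (11 + 30)*(-7) = 41*(-7) = -287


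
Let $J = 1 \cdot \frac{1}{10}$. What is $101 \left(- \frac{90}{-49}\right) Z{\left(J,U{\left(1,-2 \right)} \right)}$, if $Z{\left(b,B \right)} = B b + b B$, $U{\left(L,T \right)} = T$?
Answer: $- \frac{3636}{49} \approx -74.204$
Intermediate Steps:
$J = \frac{1}{10}$ ($J = 1 \cdot \frac{1}{10} = \frac{1}{10} \approx 0.1$)
$Z{\left(b,B \right)} = 2 B b$ ($Z{\left(b,B \right)} = B b + B b = 2 B b$)
$101 \left(- \frac{90}{-49}\right) Z{\left(J,U{\left(1,-2 \right)} \right)} = 101 \left(- \frac{90}{-49}\right) 2 \left(-2\right) \frac{1}{10} = 101 \left(\left(-90\right) \left(- \frac{1}{49}\right)\right) \left(- \frac{2}{5}\right) = 101 \cdot \frac{90}{49} \left(- \frac{2}{5}\right) = \frac{9090}{49} \left(- \frac{2}{5}\right) = - \frac{3636}{49}$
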